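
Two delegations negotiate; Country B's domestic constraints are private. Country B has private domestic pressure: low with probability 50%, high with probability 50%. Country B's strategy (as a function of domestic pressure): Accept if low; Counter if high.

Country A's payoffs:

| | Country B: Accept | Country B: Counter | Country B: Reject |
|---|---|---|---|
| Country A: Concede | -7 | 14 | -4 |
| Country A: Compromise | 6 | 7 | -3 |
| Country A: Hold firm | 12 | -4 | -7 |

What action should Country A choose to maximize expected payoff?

Compromise

E[Concede] = 0.5·(-7) + 0.5·(14) = 3.5
E[Compromise] = 0.5·(6) + 0.5·(7) = 6.5
E[Hold firm] = 0.5·(12) + 0.5·(-4) = 4
Best response: Compromise (6.5 is the largest).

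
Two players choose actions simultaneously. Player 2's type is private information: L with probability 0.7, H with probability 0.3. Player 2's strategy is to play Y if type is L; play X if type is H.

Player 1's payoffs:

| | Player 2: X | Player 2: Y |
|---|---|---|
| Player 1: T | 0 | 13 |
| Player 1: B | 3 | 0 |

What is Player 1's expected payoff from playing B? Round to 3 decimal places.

0.900

Take the expectation over Player 2's type, weighting each type's action by its prior probability.
E[B] = 0.7·0 + 0.3·3 = 0 + 0.9 = 0.9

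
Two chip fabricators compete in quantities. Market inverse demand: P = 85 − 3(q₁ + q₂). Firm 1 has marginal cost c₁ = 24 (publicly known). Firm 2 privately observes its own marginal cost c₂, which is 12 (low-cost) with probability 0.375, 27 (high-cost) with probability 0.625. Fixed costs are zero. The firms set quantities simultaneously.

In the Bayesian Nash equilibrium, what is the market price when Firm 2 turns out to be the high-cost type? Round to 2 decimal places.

Type-c best response for Firm 2: q₂(c) = (85 − c)/6 − q₁/2.
Firm 1 maximizes expected profit; its first-order condition is 85 − 6q₁ − 3E[q₂] − 24 = 0.
Substituting E[q₂] and solving: E[c₂] = 21.375, so q₁ = (85 − 2·24 + 21.375)/9 = 6.48611.
q₂(high-cost) = 6.42361, so P = 85 − 3·(6.48611 + 6.42361) = 46.2708.

46.27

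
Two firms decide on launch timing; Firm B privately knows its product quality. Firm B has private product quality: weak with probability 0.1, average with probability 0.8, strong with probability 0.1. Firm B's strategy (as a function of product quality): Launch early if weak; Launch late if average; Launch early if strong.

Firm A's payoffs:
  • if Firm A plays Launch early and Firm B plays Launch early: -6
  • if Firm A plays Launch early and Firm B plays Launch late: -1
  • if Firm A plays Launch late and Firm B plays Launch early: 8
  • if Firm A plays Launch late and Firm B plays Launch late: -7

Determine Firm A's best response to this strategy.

E[Launch early] = 0.1·(-6) + 0.8·(-1) + 0.1·(-6) = -2
E[Launch late] = 0.1·(8) + 0.8·(-7) + 0.1·(8) = -4
Best response: Launch early (-2 is the largest).

Launch early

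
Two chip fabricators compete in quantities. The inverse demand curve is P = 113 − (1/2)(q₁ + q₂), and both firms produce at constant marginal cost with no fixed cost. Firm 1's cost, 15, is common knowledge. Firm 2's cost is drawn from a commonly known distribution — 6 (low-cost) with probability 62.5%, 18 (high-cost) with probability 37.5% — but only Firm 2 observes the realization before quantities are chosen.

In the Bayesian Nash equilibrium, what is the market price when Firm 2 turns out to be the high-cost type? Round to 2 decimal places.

Type-c best response for Firm 2: q₂(c) = (113 − c) − q₁/2.
Firm 1 maximizes expected profit; its first-order condition is 113 − q₁ − (1/2)E[q₂] − 15 = 0.
Substituting E[q₂] and solving: E[c₂] = 10.5, so q₁ = (113 − 2·15 + 10.5)/(3/2) = 62.3333.
q₂(high-cost) = 63.8333, so P = 113 − (1/2)·(62.3333 + 63.8333) = 49.9167.

49.92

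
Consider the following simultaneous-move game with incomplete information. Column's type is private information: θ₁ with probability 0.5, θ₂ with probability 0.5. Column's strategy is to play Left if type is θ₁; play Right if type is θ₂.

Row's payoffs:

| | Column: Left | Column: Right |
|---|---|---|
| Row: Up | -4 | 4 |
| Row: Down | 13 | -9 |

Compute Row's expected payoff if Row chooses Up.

E[Up] = 0.5·(-4) + 0.5·4 = (-2) + 2 = 0

0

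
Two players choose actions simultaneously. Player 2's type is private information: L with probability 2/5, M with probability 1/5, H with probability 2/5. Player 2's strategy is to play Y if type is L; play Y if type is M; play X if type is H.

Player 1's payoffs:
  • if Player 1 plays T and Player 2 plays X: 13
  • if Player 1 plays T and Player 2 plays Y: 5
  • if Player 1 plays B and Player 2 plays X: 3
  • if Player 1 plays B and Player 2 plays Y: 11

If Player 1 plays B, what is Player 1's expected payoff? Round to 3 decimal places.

E[B] = 2/5·11 + 1/5·11 + 2/5·3 = 22/5 + 11/5 + 6/5 = 39/5

7.800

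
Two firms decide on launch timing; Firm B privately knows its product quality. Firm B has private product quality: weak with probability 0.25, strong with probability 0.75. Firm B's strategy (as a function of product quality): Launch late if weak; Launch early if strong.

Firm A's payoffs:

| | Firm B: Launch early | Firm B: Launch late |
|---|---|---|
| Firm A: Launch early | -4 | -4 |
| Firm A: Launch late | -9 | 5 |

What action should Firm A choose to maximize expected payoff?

E[Launch early] = 0.25·(-4) + 0.75·(-4) = -4
E[Launch late] = 0.25·(5) + 0.75·(-9) = -5.5
Best response: Launch early (-4 is the largest).

Launch early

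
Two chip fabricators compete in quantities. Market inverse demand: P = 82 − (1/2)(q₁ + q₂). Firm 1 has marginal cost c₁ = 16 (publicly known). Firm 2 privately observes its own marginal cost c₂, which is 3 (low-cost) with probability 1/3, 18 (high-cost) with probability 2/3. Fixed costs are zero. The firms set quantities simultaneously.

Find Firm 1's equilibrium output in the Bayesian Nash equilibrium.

42

Type-c best response for Firm 2: q₂(c) = (82 − c) − q₁/2.
Firm 1 maximizes expected profit; its first-order condition is 82 − q₁ − (1/2)E[q₂] − 16 = 0.
Substituting E[q₂] and solving: E[c₂] = 13, so q₁ = (82 − 2·16 + 13)/(3/2) = 42.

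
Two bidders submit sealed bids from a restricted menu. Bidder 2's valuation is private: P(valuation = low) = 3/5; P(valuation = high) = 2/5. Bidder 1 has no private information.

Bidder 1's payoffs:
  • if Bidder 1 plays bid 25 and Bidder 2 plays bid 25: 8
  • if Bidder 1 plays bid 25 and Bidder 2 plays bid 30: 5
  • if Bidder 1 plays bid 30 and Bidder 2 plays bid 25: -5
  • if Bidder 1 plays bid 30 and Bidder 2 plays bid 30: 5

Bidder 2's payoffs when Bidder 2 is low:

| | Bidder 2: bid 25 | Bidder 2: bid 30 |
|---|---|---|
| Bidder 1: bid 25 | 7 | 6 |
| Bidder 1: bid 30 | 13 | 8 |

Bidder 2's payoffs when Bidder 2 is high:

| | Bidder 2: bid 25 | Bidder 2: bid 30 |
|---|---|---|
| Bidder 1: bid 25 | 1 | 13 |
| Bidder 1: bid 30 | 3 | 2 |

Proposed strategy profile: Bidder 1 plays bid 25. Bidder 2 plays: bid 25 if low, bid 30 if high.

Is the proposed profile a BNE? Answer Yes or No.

Yes

A profile is a BNE iff every type of every player is best-responding given beliefs about the other side.
Bidder 1 plays bid 25: E[bid 25] = 3/5·(8) + 2/5·(5) = 34/5; E[bid 30] = -1. Best-responding. ✓
Bidder 2 (valuation low), facing bid 25: bid 25 gives 7, bid 30 gives 6. Proposed bid 25 is best. ✓
Bidder 2 (valuation high), facing bid 25: bid 25 gives 1, bid 30 gives 13. Proposed bid 30 is best. ✓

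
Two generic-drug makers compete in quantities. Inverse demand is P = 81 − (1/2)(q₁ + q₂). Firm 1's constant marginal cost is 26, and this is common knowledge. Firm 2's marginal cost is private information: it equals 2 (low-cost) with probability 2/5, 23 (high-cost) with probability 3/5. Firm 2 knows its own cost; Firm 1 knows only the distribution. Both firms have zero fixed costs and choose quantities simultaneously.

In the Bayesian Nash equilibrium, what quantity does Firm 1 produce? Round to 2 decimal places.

Firm 2 with cost c maximizes (81 − (1/2)(q₁+q₂) − c)·q₂, giving q₂(c) = (81 − c − (1/2)q₁).
E[c₂] = 2/5·2 + 3/5·23 = 14.6
Firm 1's FOC against E[q₂] yields q₁ = (81 − 2·26 + E[c₂])/(3/2) = (81 − 52 + 14.6)/(3/2) = 29.0667.

29.07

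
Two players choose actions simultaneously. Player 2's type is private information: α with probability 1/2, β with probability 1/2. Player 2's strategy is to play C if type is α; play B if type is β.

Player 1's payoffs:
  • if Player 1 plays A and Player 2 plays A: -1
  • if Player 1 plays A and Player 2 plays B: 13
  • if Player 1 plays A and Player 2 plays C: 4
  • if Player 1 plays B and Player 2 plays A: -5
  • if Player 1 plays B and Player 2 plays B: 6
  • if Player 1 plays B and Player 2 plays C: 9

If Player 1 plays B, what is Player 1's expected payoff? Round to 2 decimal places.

7.50

E[B] = 1/2·9 + 1/2·6 = 9/2 + 3 = 15/2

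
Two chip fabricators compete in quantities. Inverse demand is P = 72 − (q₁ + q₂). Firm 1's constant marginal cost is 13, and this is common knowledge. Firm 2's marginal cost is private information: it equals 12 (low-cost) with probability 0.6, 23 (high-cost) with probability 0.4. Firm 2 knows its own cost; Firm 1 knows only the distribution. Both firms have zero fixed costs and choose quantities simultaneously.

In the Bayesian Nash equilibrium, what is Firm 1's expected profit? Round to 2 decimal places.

432.64

Firm 2 with cost c maximizes (72 − (q₁+q₂) − c)·q₂, giving q₂(c) = (72 − c − q₁)/2.
E[c₂] = 0.6·12 + 0.4·23 = 16.4
Firm 1's FOC against E[q₂] yields q₁ = (72 − 2·13 + E[c₂])/3 = (72 − 26 + 16.4)/3 = 20.8.
E[P] = 72 − (q₁ + E[q₂]) = 33.8; Firm 1's expected profit = (E[P] − 13)·q₁ = (33.8 − 13)·20.8 = 432.64.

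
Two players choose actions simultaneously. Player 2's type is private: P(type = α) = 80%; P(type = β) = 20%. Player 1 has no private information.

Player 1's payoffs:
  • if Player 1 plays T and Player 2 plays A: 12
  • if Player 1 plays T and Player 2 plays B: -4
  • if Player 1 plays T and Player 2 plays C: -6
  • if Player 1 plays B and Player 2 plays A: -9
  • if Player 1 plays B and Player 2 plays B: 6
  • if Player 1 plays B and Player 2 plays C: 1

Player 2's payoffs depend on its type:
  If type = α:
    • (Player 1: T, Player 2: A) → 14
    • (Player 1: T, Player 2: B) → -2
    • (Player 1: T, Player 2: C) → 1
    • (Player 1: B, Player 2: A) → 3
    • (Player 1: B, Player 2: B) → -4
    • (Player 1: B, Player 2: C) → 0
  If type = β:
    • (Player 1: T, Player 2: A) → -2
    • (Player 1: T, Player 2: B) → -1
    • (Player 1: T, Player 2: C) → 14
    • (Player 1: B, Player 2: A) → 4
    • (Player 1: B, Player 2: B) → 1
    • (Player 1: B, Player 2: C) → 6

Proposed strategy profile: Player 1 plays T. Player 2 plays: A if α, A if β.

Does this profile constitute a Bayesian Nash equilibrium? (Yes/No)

No

A profile is a BNE iff every type of every player is best-responding given beliefs about the other side.
Player 1 plays T: E[T] = 0.8·(12) + 0.2·(12) = 12; E[B] = -9. Best-responding. ✓
Player 2 (type α), facing T: A gives 14, B gives -2, C gives 1. Proposed A is best. ✓
Player 2 (type β), facing T: A gives -2, B gives -1, C gives 14. Proposed A is not best — profitable deviation exists. ✗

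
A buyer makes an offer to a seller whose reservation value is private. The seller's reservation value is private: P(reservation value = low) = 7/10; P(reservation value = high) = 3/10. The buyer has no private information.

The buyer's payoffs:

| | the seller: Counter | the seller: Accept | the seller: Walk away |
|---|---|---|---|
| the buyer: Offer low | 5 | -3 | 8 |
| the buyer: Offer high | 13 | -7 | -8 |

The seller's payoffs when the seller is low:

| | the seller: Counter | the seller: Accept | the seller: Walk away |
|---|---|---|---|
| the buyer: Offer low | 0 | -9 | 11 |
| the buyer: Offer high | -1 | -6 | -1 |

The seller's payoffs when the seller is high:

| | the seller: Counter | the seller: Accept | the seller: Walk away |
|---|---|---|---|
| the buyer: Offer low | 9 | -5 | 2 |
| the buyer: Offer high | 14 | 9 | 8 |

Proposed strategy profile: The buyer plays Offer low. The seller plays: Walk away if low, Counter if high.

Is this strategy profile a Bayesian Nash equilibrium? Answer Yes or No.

Yes

The buyer plays Offer low: E[Offer low] = 7/10·(8) + 3/10·(5) = 71/10; E[Offer high] = -17/10. Best-responding. ✓
The seller (reservation value low), facing Offer low: Counter gives 0, Accept gives -9, Walk away gives 11. Proposed Walk away is best. ✓
The seller (reservation value high), facing Offer low: Counter gives 9, Accept gives -5, Walk away gives 2. Proposed Counter is best. ✓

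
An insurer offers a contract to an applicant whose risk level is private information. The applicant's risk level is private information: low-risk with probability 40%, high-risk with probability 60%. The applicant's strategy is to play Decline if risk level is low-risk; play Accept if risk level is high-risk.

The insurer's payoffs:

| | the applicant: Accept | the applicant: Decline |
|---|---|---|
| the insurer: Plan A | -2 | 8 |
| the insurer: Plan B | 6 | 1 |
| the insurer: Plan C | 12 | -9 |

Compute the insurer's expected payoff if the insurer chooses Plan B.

Take the expectation over the applicant's risk level, weighting each type's action by its prior probability.
E[Plan B] = 0.4·1 + 0.6·6 = 0.4 + 3.6 = 4

4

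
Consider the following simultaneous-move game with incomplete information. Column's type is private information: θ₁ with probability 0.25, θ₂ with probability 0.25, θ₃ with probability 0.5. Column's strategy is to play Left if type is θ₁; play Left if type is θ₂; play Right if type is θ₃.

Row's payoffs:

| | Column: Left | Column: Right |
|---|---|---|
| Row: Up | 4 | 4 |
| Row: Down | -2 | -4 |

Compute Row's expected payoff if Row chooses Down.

E[Down] = 0.25·(-2) + 0.25·(-2) + 0.5·(-4) = (-0.5) + (-0.5) + (-2) = -3

-3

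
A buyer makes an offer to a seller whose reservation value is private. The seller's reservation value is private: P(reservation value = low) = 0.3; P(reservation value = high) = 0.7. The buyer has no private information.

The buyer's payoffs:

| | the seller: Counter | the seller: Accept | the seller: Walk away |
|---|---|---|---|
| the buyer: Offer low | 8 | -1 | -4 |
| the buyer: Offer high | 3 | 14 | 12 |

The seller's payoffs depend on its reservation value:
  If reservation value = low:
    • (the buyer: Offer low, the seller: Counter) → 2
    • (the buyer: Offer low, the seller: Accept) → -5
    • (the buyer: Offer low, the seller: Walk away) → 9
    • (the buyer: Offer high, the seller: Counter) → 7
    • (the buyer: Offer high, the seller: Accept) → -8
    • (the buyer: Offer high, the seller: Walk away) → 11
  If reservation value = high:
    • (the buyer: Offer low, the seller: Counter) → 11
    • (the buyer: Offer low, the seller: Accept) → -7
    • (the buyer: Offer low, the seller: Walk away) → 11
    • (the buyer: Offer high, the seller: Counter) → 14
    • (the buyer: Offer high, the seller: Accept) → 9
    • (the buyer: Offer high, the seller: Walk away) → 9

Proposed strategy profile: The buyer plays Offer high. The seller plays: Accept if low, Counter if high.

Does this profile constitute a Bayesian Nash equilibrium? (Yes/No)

No

The buyer plays Offer high: E[Offer high] = 0.3·(14) + 0.7·(3) = 6.3; E[Offer low] = 5.3. Best-responding. ✓
The seller (reservation value low), facing Offer high: Counter gives 7, Accept gives -8, Walk away gives 11. Proposed Accept is not best — profitable deviation exists. ✗
The seller (reservation value high), facing Offer high: Counter gives 14, Accept gives 9, Walk away gives 9. Proposed Counter is best. ✓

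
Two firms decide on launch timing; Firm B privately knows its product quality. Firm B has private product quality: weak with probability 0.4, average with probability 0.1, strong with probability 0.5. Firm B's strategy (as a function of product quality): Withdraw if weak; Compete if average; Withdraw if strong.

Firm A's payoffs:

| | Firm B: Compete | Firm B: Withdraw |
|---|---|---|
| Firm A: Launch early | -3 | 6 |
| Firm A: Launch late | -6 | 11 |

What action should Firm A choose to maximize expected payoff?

Launch late

Compute Firm A's expected payoff for each action, taking the expectation over Firm B's type.
E[Launch early] = 0.4·(6) + 0.1·(-3) + 0.5·(6) = 5.1
E[Launch late] = 0.4·(11) + 0.1·(-6) + 0.5·(11) = 9.3
Best response: Launch late (9.3 is the largest).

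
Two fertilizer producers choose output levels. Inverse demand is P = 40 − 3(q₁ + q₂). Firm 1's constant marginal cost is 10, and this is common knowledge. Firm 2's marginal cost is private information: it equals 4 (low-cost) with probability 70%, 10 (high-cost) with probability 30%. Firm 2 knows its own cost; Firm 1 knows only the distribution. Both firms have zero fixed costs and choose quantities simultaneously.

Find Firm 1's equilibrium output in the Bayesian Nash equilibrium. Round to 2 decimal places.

2.87

Type-c best response for Firm 2: q₂(c) = (40 − c)/6 − q₁/2.
Firm 1 maximizes expected profit; its first-order condition is 40 − 6q₁ − 3E[q₂] − 10 = 0.
Substituting E[q₂] and solving: E[c₂] = 5.8, so q₁ = (40 − 2·10 + 5.8)/9 = 2.86667.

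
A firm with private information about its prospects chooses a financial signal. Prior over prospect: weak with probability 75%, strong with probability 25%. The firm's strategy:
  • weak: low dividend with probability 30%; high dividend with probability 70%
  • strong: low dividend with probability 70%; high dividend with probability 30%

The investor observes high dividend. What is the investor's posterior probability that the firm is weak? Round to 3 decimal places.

0.875

P(high dividend) = 0.75·0.7 + 0.25·0.3 = 0.6
P(weak | high dividend) = (0.75·0.7) / 0.6 = 0.525 / 0.6 = 0.875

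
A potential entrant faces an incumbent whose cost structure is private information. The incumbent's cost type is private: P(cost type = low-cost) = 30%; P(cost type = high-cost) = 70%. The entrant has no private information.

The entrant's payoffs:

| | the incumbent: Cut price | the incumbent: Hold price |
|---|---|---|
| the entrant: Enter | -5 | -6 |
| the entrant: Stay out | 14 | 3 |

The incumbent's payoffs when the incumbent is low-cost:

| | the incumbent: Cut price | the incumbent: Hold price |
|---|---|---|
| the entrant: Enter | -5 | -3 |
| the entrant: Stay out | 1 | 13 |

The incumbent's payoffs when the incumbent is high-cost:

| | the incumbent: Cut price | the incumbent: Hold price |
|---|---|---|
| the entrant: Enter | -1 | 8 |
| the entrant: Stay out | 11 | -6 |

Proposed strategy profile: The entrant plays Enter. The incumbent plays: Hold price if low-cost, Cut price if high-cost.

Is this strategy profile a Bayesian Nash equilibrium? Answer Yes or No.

No

A profile is a BNE iff every type of every player is best-responding given beliefs about the other side.
The entrant plays Enter: E[Enter] = 0.3·(-6) + 0.7·(-5) = -5.3; E[Stay out] = 10.7. Not best-responding. ✗
The incumbent (cost type low-cost), facing Enter: Cut price gives -5, Hold price gives -3. Proposed Hold price is best. ✓
The incumbent (cost type high-cost), facing Enter: Cut price gives -1, Hold price gives 8. Proposed Cut price is not best — profitable deviation exists. ✗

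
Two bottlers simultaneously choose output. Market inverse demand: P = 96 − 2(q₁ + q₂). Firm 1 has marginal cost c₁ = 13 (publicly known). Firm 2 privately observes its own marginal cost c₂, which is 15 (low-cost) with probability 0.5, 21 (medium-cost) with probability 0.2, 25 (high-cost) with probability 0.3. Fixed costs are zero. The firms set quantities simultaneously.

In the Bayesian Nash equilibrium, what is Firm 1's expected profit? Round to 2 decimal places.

442.04

Firm 2 with cost c maximizes (96 − 2(q₁+q₂) − c)·q₂, giving q₂(c) = (96 − c − 2q₁)/4.
E[c₂] = 0.5·15 + 0.2·21 + 0.3·25 = 19.2
Firm 1's FOC against E[q₂] yields q₁ = (96 − 2·13 + E[c₂])/6 = (96 − 26 + 19.2)/6 = 14.8667.
E[P] = 96 − 2·(q₁ + E[q₂]) = 42.7333; Firm 1's expected profit = (E[P] − 13)·q₁ = (42.7333 − 13)·14.8667 = 442.036.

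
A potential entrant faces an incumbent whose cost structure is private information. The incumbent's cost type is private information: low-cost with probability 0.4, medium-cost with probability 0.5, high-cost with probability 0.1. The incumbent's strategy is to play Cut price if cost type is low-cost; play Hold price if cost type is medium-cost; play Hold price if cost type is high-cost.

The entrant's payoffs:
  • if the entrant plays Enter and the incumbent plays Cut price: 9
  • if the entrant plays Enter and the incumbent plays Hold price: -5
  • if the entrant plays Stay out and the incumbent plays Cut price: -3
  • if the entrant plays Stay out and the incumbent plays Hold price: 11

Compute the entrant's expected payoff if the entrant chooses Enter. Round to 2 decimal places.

0.60

E[Enter] = 0.4·9 + 0.5·(-5) + 0.1·(-5) = 3.6 + (-2.5) + (-0.5) = 0.6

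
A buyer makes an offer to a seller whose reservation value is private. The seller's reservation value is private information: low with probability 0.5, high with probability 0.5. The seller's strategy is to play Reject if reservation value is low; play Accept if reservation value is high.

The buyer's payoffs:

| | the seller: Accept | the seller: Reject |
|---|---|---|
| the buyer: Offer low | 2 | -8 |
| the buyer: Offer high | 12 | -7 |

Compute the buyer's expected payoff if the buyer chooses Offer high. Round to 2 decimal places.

E[Offer high] = 0.5·(-7) + 0.5·12 = (-3.5) + 6 = 2.5

2.50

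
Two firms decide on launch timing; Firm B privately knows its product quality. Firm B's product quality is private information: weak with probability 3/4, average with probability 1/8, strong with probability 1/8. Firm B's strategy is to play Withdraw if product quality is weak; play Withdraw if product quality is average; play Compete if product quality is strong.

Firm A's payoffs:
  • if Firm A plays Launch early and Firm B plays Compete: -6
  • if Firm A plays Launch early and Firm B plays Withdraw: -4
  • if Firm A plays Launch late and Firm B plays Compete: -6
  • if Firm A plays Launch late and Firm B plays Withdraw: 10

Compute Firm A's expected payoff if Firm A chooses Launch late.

8

E[Launch late] = 3/4·10 + 1/8·10 + 1/8·(-6) = 15/2 + 5/4 + (-3/4) = 8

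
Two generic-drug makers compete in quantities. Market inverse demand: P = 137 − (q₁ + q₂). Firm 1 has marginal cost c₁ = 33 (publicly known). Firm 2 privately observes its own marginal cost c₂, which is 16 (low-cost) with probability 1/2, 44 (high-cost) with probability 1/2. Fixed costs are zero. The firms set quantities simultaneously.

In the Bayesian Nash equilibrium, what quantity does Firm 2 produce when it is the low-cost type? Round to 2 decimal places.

43.67

Type-c best response for Firm 2: q₂(c) = (137 − c)/2 − q₁/2.
Firm 1 maximizes expected profit; its first-order condition is 137 − 2q₁ − E[q₂] − 33 = 0.
Substituting E[q₂] and solving: E[c₂] = 30, so q₁ = (137 − 2·33 + 30)/3 = 33.6667.
q₂(low-cost) = (137 − 16 − 33.6667)/2 = 43.6667.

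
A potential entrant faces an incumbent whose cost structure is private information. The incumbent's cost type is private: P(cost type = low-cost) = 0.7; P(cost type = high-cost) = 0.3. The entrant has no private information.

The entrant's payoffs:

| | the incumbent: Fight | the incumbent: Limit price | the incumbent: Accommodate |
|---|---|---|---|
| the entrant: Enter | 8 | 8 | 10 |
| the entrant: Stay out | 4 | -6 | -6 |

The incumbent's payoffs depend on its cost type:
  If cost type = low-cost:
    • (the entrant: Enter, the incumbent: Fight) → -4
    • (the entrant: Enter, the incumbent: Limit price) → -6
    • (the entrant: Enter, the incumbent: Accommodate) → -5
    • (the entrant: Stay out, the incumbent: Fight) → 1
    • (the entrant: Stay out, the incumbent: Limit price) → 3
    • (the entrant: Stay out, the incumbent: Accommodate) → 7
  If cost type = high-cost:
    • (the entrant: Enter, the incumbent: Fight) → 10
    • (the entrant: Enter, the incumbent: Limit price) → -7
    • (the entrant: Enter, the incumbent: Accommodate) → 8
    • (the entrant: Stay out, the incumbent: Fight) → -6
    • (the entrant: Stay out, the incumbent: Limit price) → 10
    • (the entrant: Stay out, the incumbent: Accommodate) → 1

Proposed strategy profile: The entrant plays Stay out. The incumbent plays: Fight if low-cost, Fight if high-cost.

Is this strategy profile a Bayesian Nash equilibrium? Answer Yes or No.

No

The entrant plays Stay out: E[Stay out] = 0.7·(4) + 0.3·(4) = 4; E[Enter] = 8. Not best-responding. ✗
The incumbent (cost type low-cost), facing Stay out: Fight gives 1, Limit price gives 3, Accommodate gives 7. Proposed Fight is not best — profitable deviation exists. ✗
The incumbent (cost type high-cost), facing Stay out: Fight gives -6, Limit price gives 10, Accommodate gives 1. Proposed Fight is not best — profitable deviation exists. ✗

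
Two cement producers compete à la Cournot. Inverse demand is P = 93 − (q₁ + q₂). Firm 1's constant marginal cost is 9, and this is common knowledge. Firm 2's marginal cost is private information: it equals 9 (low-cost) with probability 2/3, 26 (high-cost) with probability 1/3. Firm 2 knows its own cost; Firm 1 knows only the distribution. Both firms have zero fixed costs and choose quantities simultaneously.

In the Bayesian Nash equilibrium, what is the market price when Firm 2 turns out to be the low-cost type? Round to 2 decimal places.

Type-c best response for Firm 2: q₂(c) = (93 − c)/2 − q₁/2.
Firm 1 maximizes expected profit; its first-order condition is 93 − 2q₁ − E[q₂] − 9 = 0.
Substituting E[q₂] and solving: E[c₂] = 14.6667, so q₁ = (93 − 2·9 + 14.6667)/3 = 29.8889.
q₂(low-cost) = 27.0556, so P = 93 − (29.8889 + 27.0556) = 36.0556.

36.06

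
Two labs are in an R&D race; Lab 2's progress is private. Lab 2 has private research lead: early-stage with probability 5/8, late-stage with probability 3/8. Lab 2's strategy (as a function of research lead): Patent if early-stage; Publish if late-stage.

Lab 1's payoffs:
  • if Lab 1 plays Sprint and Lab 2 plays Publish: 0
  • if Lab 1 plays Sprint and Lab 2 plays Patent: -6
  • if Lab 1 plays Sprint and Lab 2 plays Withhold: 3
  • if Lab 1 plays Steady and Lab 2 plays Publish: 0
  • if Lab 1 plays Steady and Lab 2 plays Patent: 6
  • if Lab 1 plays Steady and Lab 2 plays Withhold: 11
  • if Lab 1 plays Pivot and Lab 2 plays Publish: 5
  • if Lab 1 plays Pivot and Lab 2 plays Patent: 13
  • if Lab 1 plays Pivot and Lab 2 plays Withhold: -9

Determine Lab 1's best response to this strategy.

E[Sprint] = 5/8·(-6) + 3/8·(0) = -15/4
E[Steady] = 5/8·(6) + 3/8·(0) = 15/4
E[Pivot] = 5/8·(13) + 3/8·(5) = 10
Best response: Pivot (10 is the largest).

Pivot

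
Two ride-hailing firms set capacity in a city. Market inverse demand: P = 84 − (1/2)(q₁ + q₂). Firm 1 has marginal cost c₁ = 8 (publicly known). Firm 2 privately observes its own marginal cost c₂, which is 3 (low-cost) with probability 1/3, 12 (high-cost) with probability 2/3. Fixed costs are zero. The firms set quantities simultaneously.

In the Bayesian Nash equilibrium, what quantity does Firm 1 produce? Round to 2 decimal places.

Firm 2 with cost c maximizes (84 − (1/2)(q₁+q₂) − c)·q₂, giving q₂(c) = (84 − c − (1/2)q₁).
E[c₂] = 1/3·3 + 2/3·12 = 9
Firm 1's FOC against E[q₂] yields q₁ = (84 − 2·8 + E[c₂])/(3/2) = (84 − 16 + 9)/(3/2) = 51.3333.

51.33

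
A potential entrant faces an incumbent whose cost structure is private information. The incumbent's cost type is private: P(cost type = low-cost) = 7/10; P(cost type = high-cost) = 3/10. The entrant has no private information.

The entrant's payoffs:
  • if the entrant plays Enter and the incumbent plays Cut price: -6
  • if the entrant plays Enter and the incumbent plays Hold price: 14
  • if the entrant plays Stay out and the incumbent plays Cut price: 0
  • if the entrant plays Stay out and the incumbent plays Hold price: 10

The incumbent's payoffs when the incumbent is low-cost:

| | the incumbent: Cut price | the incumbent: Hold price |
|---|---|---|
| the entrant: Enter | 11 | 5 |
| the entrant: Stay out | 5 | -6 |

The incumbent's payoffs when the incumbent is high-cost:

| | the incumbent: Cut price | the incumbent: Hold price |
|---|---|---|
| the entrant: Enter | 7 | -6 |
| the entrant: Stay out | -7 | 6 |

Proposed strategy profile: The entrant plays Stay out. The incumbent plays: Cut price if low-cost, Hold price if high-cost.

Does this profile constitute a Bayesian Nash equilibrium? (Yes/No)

The entrant plays Stay out: E[Stay out] = 7/10·(0) + 3/10·(10) = 3; E[Enter] = 0. Best-responding. ✓
The incumbent (cost type low-cost), facing Stay out: Cut price gives 5, Hold price gives -6. Proposed Cut price is best. ✓
The incumbent (cost type high-cost), facing Stay out: Cut price gives -7, Hold price gives 6. Proposed Hold price is best. ✓

Yes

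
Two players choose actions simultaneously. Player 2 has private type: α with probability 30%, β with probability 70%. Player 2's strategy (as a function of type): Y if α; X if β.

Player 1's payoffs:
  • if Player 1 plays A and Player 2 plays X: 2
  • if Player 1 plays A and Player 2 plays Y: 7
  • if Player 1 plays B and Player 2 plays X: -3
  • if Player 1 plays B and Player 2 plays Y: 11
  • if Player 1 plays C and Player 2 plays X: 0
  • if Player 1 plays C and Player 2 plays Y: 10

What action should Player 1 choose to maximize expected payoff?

Compute Player 1's expected payoff for each action, taking the expectation over Player 2's type.
E[A] = 0.3·(7) + 0.7·(2) = 3.5
E[B] = 0.3·(11) + 0.7·(-3) = 1.2
E[C] = 0.3·(10) + 0.7·(0) = 3
Best response: A (3.5 is the largest).

A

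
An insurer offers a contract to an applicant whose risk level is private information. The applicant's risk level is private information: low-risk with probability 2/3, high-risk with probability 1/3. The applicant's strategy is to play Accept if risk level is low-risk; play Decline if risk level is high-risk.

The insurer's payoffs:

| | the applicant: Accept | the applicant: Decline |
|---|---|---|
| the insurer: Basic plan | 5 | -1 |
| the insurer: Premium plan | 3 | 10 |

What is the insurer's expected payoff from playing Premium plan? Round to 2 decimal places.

5.33

E[Premium plan] = 2/3·3 + 1/3·10 = 2 + 10/3 = 16/3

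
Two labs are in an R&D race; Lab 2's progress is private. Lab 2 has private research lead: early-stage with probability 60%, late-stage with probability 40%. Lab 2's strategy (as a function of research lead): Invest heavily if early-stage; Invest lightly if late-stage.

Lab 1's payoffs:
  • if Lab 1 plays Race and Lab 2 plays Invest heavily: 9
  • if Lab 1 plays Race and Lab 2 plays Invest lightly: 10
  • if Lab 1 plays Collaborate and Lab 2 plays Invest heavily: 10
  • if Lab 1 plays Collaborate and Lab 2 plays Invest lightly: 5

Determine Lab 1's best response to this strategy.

Race

E[Race] = 0.6·(9) + 0.4·(10) = 9.4
E[Collaborate] = 0.6·(10) + 0.4·(5) = 8
Best response: Race (9.4 is the largest).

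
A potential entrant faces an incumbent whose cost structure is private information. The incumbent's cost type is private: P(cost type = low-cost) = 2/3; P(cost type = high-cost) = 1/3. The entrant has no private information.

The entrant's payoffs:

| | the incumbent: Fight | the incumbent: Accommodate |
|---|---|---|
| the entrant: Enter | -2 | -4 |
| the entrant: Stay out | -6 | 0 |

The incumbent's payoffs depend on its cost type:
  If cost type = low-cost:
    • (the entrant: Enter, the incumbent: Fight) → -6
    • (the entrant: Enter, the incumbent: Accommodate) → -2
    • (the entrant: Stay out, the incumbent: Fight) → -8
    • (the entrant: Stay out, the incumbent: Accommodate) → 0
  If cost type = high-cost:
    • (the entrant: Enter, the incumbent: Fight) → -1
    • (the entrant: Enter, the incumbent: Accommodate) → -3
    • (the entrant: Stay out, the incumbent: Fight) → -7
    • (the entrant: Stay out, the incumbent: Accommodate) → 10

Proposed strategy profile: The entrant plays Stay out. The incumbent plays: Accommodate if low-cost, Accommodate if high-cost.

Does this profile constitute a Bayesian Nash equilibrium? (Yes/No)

A profile is a BNE iff every type of every player is best-responding given beliefs about the other side.
The entrant plays Stay out: E[Stay out] = 2/3·(0) + 1/3·(0) = 0; E[Enter] = -4. Best-responding. ✓
The incumbent (cost type low-cost), facing Stay out: Fight gives -8, Accommodate gives 0. Proposed Accommodate is best. ✓
The incumbent (cost type high-cost), facing Stay out: Fight gives -7, Accommodate gives 10. Proposed Accommodate is best. ✓

Yes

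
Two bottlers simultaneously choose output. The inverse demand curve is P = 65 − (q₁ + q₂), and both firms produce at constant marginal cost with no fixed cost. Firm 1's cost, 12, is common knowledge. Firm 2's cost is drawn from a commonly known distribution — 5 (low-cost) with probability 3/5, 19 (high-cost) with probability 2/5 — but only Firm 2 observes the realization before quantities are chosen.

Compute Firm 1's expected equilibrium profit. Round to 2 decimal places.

Firm 2 with cost c maximizes (65 − (q₁+q₂) − c)·q₂, giving q₂(c) = (65 − c − q₁)/2.
E[c₂] = 3/5·5 + 2/5·19 = 10.6
Firm 1's FOC against E[q₂] yields q₁ = (65 − 2·12 + E[c₂])/3 = (65 − 24 + 10.6)/3 = 17.2.
E[P] = 65 − (q₁ + E[q₂]) = 29.2; Firm 1's expected profit = (E[P] − 12)·q₁ = (29.2 − 12)·17.2 = 295.84.

295.84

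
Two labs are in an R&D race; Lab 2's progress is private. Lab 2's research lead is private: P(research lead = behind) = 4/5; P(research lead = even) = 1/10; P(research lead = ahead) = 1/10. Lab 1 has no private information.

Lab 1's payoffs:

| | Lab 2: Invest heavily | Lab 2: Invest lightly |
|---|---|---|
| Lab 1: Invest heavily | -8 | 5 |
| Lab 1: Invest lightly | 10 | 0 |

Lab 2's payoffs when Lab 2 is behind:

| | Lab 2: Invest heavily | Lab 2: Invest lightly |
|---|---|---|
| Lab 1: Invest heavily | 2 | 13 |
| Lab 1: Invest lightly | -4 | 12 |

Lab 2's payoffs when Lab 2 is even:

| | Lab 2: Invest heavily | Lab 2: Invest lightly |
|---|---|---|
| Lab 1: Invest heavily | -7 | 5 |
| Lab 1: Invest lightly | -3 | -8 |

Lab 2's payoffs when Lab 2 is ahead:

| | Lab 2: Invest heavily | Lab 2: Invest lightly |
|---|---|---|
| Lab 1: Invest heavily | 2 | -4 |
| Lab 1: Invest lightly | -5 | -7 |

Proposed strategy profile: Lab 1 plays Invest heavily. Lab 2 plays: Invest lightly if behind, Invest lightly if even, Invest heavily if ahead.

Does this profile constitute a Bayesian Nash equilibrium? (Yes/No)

A profile is a BNE iff every type of every player is best-responding given beliefs about the other side.
Lab 1 plays Invest heavily: E[Invest heavily] = 4/5·(5) + 1/10·(5) + 1/10·(-8) = 37/10; E[Invest lightly] = 1. Best-responding. ✓
Lab 2 (research lead behind), facing Invest heavily: Invest heavily gives 2, Invest lightly gives 13. Proposed Invest lightly is best. ✓
Lab 2 (research lead even), facing Invest heavily: Invest heavily gives -7, Invest lightly gives 5. Proposed Invest lightly is best. ✓
Lab 2 (research lead ahead), facing Invest heavily: Invest heavily gives 2, Invest lightly gives -4. Proposed Invest heavily is best. ✓

Yes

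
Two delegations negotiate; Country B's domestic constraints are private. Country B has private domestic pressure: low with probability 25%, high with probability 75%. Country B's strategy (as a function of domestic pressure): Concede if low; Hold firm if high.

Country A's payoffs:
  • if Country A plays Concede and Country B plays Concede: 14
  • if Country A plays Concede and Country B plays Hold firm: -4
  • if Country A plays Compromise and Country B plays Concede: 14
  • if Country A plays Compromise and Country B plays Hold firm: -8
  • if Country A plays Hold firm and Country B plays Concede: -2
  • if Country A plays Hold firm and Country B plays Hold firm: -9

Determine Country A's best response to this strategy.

Compute Country A's expected payoff for each action, taking the expectation over Country B's type.
E[Concede] = 0.25·(14) + 0.75·(-4) = 0.5
E[Compromise] = 0.25·(14) + 0.75·(-8) = -2.5
E[Hold firm] = 0.25·(-2) + 0.75·(-9) = -7.25
Best response: Concede (0.5 is the largest).

Concede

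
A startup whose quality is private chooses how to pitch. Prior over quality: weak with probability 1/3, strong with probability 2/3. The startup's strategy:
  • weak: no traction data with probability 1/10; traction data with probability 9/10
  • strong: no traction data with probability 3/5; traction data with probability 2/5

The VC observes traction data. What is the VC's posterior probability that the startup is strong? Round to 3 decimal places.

P(traction data) = (1/3)·(9/10) + (2/3)·(2/5) = 17/30
P(strong | traction data) = ((2/3)·(2/5)) / (17/30) = (4/15) / (17/30) = 8/17

0.471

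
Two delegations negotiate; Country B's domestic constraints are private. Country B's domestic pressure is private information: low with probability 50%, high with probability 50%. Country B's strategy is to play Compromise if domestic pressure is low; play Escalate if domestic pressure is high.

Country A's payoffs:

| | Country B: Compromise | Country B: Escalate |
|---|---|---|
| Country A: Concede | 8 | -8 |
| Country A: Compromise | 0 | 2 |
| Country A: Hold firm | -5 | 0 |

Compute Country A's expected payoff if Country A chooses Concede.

E[Concede] = 0.5·8 + 0.5·(-8) = 4 + (-4) = 0

0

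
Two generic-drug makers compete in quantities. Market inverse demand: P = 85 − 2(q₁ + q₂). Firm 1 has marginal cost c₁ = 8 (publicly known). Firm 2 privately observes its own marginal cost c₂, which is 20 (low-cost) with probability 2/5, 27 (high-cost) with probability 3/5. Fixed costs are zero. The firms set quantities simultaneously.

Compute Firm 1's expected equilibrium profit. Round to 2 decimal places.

Type-c best response for Firm 2: q₂(c) = (85 − c)/4 − q₁/2.
Firm 1 maximizes expected profit; its first-order condition is 85 − 4q₁ − 2E[q₂] − 8 = 0.
Substituting E[q₂] and solving: E[c₂] = 24.2, so q₁ = (85 − 2·8 + 24.2)/6 = 15.5333.
E[P] = 85 − 2·(q₁ + E[q₂]) = 39.0667; Firm 1's expected profit = (E[P] − 8)·q₁ = (39.0667 − 8)·15.5333 = 482.569.

482.57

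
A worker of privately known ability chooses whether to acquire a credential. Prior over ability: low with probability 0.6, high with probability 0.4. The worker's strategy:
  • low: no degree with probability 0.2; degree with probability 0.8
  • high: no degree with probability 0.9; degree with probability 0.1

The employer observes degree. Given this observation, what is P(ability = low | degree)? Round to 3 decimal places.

0.923

Apply Bayes' rule using the sender's strategy as the likelihood.
P(degree) = 0.6·0.8 + 0.4·0.1 = 0.52
P(low | degree) = (0.6·0.8) / 0.52 = 0.48 / 0.52 = 0.923077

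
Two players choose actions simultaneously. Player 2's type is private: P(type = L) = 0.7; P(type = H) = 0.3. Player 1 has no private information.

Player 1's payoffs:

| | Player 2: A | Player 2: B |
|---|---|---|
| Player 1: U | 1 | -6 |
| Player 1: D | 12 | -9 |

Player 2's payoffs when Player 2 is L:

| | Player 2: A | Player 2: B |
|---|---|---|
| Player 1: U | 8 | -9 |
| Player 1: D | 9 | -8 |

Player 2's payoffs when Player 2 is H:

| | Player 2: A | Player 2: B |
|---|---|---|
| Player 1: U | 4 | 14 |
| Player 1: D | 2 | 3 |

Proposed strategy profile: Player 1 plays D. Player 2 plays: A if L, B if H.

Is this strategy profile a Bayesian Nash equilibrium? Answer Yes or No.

Player 1 plays D: E[D] = 0.7·(12) + 0.3·(-9) = 5.7; E[U] = -1.1. Best-responding. ✓
Player 2 (type L), facing D: A gives 9, B gives -8. Proposed A is best. ✓
Player 2 (type H), facing D: A gives 2, B gives 3. Proposed B is best. ✓

Yes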